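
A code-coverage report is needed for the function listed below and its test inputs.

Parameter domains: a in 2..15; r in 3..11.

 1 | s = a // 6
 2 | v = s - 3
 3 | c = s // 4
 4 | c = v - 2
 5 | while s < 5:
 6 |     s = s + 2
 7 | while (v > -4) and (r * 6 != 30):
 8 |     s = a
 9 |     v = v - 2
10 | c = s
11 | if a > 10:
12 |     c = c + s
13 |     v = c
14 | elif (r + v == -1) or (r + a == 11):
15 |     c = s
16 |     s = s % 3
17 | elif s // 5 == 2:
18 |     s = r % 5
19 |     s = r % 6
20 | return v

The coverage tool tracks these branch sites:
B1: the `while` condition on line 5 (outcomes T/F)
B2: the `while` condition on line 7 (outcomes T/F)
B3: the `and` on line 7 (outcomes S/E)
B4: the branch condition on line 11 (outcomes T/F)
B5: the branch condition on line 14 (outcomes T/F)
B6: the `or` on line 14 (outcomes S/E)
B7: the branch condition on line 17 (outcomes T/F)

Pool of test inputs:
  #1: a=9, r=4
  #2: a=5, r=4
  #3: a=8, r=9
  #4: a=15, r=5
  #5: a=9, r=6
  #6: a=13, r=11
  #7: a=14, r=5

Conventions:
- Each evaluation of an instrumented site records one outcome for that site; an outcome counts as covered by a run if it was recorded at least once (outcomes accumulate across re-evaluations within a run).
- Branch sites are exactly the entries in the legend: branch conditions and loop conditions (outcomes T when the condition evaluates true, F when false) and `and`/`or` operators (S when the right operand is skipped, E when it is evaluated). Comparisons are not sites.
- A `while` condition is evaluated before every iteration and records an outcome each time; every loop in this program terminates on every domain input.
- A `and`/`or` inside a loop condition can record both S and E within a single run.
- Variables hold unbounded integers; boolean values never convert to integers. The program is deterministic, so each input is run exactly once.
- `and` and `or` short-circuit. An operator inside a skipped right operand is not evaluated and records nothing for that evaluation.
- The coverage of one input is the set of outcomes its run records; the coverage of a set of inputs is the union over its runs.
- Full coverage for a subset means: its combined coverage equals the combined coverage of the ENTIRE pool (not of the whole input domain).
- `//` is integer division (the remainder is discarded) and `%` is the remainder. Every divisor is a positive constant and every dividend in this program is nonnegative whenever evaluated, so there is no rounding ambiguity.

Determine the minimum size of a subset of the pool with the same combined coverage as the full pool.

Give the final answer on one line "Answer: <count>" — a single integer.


input #1, a=9, r=4: events B1->T, B1->T, B1->F, B3->E, B2->T, B3->S, B2->F, B4->F, B6->E, B5->F, B7->F; outcomes B1=T, B1=F, B2=T, B2=F, B3=S, B3=E, B4=F, B5=F, B6=E, B7=F
input #2, a=5, r=4: events B1->T, B1->T, B1->T, B1->F, B3->E, B2->T, B3->S, B2->F, B4->F, B6->S, B5->T; outcomes B1=T, B1=F, B2=T, B2=F, B3=S, B3=E, B4=F, B5=T, B6=S
input #3, a=8, r=9: events B1->T, B1->T, B1->F, B3->E, B2->T, B3->S, B2->F, B4->F, B6->E, B5->F, B7->F; outcomes B1=T, B1=F, B2=T, B2=F, B3=S, B3=E, B4=F, B5=F, B6=E, B7=F
input #4, a=15, r=5: events B1->T, B1->T, B1->F, B3->E, B2->F, B4->T; outcomes B1=T, B1=F, B2=F, B3=E, B4=T
input #5, a=9, r=6: events B1->T, B1->T, B1->F, B3->E, B2->T, B3->S, B2->F, B4->F, B6->E, B5->F, B7->F; outcomes B1=T, B1=F, B2=T, B2=F, B3=S, B3=E, B4=F, B5=F, B6=E, B7=F
input #6, a=13, r=11: events B1->T, B1->T, B1->F, B3->E, B2->T, B3->E, B2->T, B3->S, B2->F, B4->T; outcomes B1=T, B1=F, B2=T, B2=F, B3=S, B3=E, B4=T
input #7, a=14, r=5: events B1->T, B1->T, B1->F, B3->E, B2->F, B4->T; outcomes B1=T, B1=F, B2=F, B3=E, B4=T
together the pool reaches 13 outcomes: B1=T, B1=F, B2=T, B2=F, B3=S, B3=E, B4=T, B4=F, B5=T, B5=F, B6=S, B6=E, B7=F
no size-1 subset reaches all 13 outcomes (best union: 10/13)
no size-2 subset reaches all 13 outcomes (best union: 12/13)
the canonical winner is {1, 2, 4}: size 3, full 13-outcome coverage, earliest index list among size-3 covers
Answer: 3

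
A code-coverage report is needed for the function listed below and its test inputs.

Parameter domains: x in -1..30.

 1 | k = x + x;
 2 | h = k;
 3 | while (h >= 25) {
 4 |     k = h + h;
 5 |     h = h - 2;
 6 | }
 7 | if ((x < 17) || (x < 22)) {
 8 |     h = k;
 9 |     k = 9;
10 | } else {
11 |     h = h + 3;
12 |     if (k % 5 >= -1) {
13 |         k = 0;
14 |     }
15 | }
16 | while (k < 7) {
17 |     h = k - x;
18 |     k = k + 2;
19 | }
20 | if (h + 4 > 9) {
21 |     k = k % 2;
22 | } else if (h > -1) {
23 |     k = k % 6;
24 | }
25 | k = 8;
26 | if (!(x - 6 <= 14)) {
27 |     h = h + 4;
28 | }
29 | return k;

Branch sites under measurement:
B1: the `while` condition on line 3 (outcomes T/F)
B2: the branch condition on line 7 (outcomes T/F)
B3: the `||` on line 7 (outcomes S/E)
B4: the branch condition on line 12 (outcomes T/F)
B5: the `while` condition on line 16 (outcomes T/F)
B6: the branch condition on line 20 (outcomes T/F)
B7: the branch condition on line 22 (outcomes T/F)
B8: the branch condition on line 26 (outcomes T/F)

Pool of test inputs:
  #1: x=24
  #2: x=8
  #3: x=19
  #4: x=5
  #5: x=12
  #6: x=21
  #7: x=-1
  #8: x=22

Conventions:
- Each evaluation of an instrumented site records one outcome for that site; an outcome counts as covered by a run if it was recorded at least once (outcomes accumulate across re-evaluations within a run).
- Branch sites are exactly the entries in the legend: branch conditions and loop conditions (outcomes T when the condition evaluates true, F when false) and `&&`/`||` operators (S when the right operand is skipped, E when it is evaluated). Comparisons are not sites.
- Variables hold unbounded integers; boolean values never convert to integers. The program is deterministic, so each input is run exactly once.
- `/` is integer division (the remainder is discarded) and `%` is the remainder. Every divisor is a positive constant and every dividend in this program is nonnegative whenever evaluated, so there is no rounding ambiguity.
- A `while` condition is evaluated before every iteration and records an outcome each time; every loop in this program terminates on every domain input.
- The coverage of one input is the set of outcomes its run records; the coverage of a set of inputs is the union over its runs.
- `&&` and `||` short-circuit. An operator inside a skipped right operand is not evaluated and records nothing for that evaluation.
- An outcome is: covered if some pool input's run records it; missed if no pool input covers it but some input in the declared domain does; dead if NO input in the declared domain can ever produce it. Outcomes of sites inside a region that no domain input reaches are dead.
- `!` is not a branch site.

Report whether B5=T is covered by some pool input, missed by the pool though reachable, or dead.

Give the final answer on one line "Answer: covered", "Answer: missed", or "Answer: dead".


B5=T is recorded by pool input(s) 1, 8 -> covered
Answer: covered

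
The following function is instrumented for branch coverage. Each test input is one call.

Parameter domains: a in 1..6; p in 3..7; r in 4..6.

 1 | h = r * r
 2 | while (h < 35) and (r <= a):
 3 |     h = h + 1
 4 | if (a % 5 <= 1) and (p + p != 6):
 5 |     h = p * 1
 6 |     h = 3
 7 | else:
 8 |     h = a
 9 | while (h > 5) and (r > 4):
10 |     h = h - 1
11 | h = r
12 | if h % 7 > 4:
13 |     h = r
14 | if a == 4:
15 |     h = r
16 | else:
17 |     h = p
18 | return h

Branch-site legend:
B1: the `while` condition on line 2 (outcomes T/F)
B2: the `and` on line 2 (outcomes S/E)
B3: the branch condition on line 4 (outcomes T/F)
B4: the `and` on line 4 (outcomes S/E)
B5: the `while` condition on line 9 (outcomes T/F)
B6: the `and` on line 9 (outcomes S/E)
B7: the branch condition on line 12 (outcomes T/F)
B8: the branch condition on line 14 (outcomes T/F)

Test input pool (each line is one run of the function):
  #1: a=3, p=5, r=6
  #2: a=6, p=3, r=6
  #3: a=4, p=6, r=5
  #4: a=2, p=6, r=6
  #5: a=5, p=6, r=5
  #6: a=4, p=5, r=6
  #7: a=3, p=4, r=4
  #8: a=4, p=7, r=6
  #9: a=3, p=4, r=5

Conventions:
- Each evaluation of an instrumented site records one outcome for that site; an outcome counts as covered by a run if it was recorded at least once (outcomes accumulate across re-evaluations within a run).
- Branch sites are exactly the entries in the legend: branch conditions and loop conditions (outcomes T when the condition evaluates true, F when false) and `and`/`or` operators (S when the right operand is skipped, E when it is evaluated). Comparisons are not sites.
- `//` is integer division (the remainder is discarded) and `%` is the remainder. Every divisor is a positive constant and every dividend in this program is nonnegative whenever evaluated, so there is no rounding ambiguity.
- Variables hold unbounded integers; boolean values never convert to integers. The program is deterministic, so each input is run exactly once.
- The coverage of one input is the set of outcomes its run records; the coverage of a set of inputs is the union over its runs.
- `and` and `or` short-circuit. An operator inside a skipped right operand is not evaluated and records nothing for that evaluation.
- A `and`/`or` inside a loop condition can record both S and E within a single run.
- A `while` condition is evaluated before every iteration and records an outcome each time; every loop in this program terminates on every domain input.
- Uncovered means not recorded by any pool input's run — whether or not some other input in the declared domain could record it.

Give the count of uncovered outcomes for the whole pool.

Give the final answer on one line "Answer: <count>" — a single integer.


input #1, a=3, p=5, r=6: outcomes B1=F, B2=S, B3=F, B4=S, B5=F, B6=S, B7=T, B8=F
input #2, a=6, p=3, r=6: outcomes B1=F, B2=S, B3=F, B4=E, B5=T, B5=F, B6=S, B6=E, B7=T, B8=F
input #3, a=4, p=6, r=5: outcomes B1=F, B2=E, B3=F, B4=S, B5=F, B6=S, B7=T, B8=T
input #4, a=2, p=6, r=6: outcomes B1=F, B2=S, B3=F, B4=S, B5=F, B6=S, B7=T, B8=F
input #5, a=5, p=6, r=5: outcomes B1=T, B1=F, B2=S, B2=E, B3=T, B4=E, B5=F, B6=S, B7=T, B8=F
input #6, a=4, p=5, r=6: outcomes B1=F, B2=S, B3=F, B4=S, B5=F, B6=S, B7=T, B8=T
input #7, a=3, p=4, r=4: outcomes B1=F, B2=E, B3=F, B4=S, B5=F, B6=S, B7=F, B8=F
input #8, a=4, p=7, r=6: outcomes B1=F, B2=S, B3=F, B4=S, B5=F, B6=S, B7=T, B8=T
input #9, a=3, p=4, r=5: outcomes B1=F, B2=E, B3=F, B4=S, B5=F, B6=S, B7=T, B8=F
union over the pool: B1=T, B1=F, B2=S, B2=E, B3=T, B3=F, B4=S, B4=E, B5=T, B5=F, B6=S, B6=E, B7=T, B7=F, B8=T, B8=F
uncovered (0 of 16): none
Answer: 0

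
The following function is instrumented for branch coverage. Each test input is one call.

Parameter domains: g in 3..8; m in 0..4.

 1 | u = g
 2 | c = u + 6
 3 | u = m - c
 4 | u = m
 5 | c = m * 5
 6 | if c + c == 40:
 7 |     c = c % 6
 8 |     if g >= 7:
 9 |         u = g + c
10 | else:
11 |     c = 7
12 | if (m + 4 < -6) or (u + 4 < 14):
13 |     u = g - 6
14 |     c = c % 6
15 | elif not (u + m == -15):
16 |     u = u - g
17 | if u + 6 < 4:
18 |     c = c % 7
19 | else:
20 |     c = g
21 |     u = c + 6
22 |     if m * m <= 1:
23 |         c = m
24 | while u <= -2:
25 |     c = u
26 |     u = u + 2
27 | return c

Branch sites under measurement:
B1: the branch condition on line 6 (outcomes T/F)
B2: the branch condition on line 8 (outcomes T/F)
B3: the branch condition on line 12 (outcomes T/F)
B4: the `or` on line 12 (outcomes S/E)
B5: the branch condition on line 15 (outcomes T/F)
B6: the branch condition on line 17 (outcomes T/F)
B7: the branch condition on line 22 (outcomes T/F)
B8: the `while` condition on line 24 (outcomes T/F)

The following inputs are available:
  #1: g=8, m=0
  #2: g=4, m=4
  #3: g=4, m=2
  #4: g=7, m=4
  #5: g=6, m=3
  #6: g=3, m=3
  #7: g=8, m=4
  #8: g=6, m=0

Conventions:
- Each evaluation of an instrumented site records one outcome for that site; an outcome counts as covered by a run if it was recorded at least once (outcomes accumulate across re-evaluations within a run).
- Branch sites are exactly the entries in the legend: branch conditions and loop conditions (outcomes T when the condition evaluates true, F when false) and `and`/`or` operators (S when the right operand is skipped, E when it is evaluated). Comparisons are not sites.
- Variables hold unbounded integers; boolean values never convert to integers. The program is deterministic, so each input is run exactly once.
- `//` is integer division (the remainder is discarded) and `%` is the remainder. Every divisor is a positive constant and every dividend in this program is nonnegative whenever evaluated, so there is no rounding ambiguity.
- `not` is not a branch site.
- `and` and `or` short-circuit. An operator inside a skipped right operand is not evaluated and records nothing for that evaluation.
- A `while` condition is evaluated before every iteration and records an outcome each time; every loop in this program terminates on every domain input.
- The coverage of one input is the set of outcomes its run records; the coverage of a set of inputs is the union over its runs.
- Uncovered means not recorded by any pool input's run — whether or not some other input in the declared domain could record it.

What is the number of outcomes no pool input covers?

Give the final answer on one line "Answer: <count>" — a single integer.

input #1, g=8, m=0: events B1->F, B4->E, B3->T, B6->F, B7->T, B8->F; outcomes B1=F, B3=T, B4=E, B6=F, B7=T, B8=F
input #2, g=4, m=4: events B1->T, B2->F, B4->E, B3->T, B6->F, B7->F, B8->F; outcomes B1=T, B2=F, B3=T, B4=E, B6=F, B7=F, B8=F
input #3, g=4, m=2: events B1->F, B4->E, B3->T, B6->F, B7->F, B8->F; outcomes B1=F, B3=T, B4=E, B6=F, B7=F, B8=F
input #4, g=7, m=4: events B1->T, B2->T, B4->E, B3->T, B6->F, B7->F, B8->F; outcomes B1=T, B2=T, B3=T, B4=E, B6=F, B7=F, B8=F
input #5, g=6, m=3: events B1->F, B4->E, B3->T, B6->F, B7->F, B8->F; outcomes B1=F, B3=T, B4=E, B6=F, B7=F, B8=F
input #6, g=3, m=3: events B1->F, B4->E, B3->T, B6->T, B8->T, B8->F; outcomes B1=F, B3=T, B4=E, B6=T, B8=T, B8=F
input #7, g=8, m=4: events B1->T, B2->T, B4->E, B3->F, B5->T, B6->F, B7->F, B8->F; outcomes B1=T, B2=T, B3=F, B4=E, B5=T, B6=F, B7=F, B8=F
input #8, g=6, m=0: events B1->F, B4->E, B3->T, B6->F, B7->T, B8->F; outcomes B1=F, B3=T, B4=E, B6=F, B7=T, B8=F
union over the pool: B1=T, B1=F, B2=T, B2=F, B3=T, B3=F, B4=E, B5=T, B6=T, B6=F, B7=T, B7=F, B8=T, B8=F
uncovered (2 of 16): B4=S, B5=F

Answer: 2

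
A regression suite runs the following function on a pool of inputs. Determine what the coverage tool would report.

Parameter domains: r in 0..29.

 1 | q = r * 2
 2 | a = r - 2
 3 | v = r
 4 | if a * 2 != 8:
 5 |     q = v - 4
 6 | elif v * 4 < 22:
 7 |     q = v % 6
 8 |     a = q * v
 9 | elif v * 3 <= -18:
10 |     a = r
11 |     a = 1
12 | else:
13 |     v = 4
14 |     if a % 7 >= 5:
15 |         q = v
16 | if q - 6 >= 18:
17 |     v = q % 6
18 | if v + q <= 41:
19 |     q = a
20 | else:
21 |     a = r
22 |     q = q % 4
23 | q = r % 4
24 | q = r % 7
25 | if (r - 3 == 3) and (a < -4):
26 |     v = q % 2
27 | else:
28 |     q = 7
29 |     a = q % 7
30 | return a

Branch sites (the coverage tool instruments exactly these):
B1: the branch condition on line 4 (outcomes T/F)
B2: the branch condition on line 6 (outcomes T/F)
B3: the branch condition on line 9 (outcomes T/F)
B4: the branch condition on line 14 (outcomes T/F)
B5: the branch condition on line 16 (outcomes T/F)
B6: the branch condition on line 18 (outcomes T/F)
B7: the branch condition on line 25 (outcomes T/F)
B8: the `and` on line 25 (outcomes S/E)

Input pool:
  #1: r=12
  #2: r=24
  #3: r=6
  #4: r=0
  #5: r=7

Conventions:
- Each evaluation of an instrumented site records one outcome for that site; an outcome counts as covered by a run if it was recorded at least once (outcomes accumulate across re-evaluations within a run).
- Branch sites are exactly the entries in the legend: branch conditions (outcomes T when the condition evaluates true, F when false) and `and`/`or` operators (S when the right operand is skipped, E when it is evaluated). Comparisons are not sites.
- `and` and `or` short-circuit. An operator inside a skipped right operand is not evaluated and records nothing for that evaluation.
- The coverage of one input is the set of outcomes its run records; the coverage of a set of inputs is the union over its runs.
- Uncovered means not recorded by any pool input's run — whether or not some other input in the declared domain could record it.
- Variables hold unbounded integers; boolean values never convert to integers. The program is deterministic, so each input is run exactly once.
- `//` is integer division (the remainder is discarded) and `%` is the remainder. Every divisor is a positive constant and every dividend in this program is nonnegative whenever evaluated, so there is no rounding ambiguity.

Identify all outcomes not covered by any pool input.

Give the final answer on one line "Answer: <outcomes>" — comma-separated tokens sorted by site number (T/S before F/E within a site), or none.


input #1 (r=12): events B1->T, B5->F, B6->T, B8->S, B7->F; covers B1=T, B5=F, B6=T, B7=F, B8=S
input #2 (r=24): events B1->T, B5->F, B6->F, B8->S, B7->F; covers B1=T, B5=F, B6=F, B7=F, B8=S
input #3 (r=6): events B1->F, B2->F, B3->F, B4->F, B5->F, B6->T, B8->E, B7->F; covers B1=F, B2=F, B3=F, B4=F, B5=F, B6=T, B7=F, B8=E
input #4 (r=0): events B1->T, B5->F, B6->T, B8->S, B7->F; covers B1=T, B5=F, B6=T, B7=F, B8=S
input #5 (r=7): events B1->T, B5->F, B6->T, B8->S, B7->F; covers B1=T, B5=F, B6=T, B7=F, B8=S
union over the pool: B1=T, B1=F, B2=F, B3=F, B4=F, B5=F, B6=T, B6=F, B7=F, B8=S, B8=E
uncovered (5 of 16): B2=T, B3=T, B4=T, B5=T, B7=T
Answer: B2=T, B3=T, B4=T, B5=T, B7=T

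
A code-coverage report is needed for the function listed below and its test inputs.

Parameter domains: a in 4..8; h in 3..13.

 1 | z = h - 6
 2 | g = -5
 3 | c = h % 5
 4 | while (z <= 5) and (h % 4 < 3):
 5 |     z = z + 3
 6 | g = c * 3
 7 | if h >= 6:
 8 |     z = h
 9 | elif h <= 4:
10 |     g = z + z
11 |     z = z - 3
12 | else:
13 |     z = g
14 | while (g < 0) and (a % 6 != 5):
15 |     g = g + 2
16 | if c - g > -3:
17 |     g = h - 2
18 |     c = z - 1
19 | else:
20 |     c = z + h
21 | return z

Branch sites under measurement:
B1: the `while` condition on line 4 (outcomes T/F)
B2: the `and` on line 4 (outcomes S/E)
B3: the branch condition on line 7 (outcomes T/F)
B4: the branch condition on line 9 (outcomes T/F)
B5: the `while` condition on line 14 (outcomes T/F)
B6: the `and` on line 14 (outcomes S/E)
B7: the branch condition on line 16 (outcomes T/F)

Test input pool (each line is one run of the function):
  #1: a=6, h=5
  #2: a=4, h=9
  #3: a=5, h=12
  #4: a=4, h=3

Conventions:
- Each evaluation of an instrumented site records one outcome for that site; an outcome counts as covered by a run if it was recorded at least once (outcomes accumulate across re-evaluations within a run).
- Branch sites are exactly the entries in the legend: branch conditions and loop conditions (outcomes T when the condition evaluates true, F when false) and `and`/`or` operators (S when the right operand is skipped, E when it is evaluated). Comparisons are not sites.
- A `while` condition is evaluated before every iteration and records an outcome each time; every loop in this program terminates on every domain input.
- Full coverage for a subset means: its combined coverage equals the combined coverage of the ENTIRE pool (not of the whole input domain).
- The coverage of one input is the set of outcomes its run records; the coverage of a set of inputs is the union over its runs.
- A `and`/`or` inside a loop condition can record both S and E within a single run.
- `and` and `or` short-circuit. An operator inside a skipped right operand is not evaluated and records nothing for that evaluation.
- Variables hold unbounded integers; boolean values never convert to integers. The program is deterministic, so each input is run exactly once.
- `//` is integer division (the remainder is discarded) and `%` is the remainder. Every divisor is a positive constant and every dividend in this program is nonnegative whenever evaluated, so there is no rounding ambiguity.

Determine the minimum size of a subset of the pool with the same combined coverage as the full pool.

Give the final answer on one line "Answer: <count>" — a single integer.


run #1 (a=6, h=5) runs B2->E, B1->T, B2->E, B1->T, B2->E, B1->T, B2->S, B1->F, B3->F, B4->F, B6->S, B5->F, B7->T; records B1=T, B1=F, B2=S, B2=E, B3=F, B4=F, B5=F, B6=S, B7=T
run #2 (a=4, h=9) runs B2->E, B1->T, B2->S, B1->F, B3->T, B6->S, B5->F, B7->F; records B1=T, B1=F, B2=S, B2=E, B3=T, B5=F, B6=S, B7=F
run #3 (a=5, h=12) runs B2->S, B1->F, B3->T, B6->S, B5->F, B7->F; records B1=F, B2=S, B3=T, B5=F, B6=S, B7=F
run #4 (a=4, h=3) runs B2->E, B1->F, B3->F, B4->T, B6->E, B5->T, B6->E, B5->T, B6->E, B5->T, B6->S, B5->F, B7->T; records B1=F, B2=E, B3=F, B4=T, B5=T, B5=F, B6=S, B6=E, B7=T
together the pool reaches 14 outcomes: B1=T, B1=F, B2=S, B2=E, B3=T, B3=F, B4=T, B4=F, B5=T, B5=F, B6=S, B6=E, B7=T, B7=F
checked all size-1 subsets: none covers 14 outcomes (max 9/14)
checked all size-2 subsets: none covers 14 outcomes (max 13/14)
at size 3, {1, 2, 4} reaches all 14 outcomes; every lexicographically earlier size-3 subset fails
Answer: 3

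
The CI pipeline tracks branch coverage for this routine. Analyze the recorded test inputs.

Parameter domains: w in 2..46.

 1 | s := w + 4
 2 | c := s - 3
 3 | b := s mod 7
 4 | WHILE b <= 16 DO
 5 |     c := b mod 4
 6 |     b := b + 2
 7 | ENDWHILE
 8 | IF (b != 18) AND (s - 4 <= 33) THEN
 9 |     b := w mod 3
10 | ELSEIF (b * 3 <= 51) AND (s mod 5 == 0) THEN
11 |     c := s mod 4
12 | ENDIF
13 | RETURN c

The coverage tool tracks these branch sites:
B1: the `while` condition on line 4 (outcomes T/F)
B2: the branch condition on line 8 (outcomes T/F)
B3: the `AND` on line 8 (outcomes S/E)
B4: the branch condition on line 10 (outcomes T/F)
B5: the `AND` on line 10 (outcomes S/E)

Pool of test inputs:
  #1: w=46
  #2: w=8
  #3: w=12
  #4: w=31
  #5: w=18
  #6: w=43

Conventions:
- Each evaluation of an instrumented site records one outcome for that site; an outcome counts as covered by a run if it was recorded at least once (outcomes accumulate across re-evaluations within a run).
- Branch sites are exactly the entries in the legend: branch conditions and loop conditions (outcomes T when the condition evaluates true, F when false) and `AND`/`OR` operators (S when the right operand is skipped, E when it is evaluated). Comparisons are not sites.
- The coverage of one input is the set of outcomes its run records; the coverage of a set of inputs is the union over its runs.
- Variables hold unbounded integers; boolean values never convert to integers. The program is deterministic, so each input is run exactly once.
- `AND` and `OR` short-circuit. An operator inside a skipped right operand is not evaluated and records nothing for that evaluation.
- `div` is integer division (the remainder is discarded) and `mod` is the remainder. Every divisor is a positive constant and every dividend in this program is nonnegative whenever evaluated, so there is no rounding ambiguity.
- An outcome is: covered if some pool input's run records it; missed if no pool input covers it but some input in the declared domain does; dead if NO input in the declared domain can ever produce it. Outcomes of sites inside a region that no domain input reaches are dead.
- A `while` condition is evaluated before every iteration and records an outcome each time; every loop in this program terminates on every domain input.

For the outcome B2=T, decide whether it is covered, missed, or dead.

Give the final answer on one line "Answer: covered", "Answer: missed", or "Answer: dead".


B2=T is recorded by pool input(s) 2, 5 -> covered
Answer: covered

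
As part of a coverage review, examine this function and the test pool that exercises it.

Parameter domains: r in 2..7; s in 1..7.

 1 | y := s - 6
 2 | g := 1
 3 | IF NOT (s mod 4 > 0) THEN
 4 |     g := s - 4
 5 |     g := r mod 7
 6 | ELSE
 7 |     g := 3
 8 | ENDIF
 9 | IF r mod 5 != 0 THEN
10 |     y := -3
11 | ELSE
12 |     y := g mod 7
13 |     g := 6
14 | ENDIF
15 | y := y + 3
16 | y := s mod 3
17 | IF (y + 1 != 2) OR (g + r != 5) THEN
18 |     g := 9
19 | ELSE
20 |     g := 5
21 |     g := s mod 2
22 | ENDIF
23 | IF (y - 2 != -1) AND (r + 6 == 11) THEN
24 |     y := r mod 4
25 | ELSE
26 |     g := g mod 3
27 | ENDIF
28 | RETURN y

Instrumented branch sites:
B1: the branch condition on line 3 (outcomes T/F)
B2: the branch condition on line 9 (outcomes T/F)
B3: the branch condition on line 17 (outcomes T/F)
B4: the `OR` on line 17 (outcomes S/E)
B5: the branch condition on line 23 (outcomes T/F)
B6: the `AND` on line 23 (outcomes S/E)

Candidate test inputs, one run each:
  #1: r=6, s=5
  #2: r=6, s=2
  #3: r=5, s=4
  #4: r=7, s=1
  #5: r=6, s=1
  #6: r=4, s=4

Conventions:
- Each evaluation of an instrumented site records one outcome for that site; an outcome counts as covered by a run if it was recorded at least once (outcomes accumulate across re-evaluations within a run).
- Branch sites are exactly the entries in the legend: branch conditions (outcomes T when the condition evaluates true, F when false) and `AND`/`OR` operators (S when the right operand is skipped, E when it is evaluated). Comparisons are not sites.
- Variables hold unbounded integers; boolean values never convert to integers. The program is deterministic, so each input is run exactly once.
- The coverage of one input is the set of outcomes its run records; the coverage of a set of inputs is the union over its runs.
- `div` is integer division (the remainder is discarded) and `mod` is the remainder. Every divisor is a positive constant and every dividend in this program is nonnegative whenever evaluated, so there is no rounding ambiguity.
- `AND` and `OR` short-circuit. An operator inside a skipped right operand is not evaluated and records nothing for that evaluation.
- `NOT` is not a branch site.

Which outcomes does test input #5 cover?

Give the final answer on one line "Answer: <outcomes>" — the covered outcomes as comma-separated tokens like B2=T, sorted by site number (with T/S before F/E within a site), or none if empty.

Tracing the run of input #5 (r=6, s=1):
  B1->F, B2->T, B4->E, B3->T, B6->S, B5->F
distinct outcomes covered: B1=F, B2=T, B3=T, B4=E, B5=F, B6=S

Answer: B1=F, B2=T, B3=T, B4=E, B5=F, B6=S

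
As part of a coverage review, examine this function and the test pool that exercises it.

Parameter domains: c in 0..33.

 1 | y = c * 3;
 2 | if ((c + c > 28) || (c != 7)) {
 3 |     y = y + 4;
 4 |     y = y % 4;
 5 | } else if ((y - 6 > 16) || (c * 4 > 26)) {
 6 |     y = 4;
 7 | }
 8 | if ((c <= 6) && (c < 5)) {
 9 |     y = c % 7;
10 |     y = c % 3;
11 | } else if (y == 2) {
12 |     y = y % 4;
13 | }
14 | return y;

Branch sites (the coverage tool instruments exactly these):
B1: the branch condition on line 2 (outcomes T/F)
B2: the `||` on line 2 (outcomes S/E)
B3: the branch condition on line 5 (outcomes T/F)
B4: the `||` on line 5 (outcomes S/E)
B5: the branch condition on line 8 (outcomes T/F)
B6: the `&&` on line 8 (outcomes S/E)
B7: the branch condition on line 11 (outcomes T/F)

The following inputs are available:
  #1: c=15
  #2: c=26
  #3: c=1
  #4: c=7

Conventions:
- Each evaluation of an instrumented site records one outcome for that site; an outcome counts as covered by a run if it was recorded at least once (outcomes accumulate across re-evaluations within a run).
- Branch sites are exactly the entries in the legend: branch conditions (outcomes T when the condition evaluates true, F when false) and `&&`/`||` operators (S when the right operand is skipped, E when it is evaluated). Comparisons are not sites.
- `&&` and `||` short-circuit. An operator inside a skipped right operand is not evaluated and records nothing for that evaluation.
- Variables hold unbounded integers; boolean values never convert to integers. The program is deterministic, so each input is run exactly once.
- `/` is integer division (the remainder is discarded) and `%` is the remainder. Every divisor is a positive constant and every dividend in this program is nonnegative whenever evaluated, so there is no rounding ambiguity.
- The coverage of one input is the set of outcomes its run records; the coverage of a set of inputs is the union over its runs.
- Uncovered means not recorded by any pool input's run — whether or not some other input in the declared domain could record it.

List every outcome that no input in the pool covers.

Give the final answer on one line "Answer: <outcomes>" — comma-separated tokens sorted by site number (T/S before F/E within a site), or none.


#1 (c=15) -> B2->S, B1->T, B6->S, B5->F, B7->F; covered: B1=T, B2=S, B5=F, B6=S, B7=F
#2 (c=26) -> B2->S, B1->T, B6->S, B5->F, B7->T; covered: B1=T, B2=S, B5=F, B6=S, B7=T
#3 (c=1) -> B2->E, B1->T, B6->E, B5->T; covered: B1=T, B2=E, B5=T, B6=E
#4 (c=7) -> B2->E, B1->F, B4->E, B3->T, B6->S, B5->F, B7->F; covered: B1=F, B2=E, B3=T, B4=E, B5=F, B6=S, B7=F
union over the pool: B1=T, B1=F, B2=S, B2=E, B3=T, B4=E, B5=T, B5=F, B6=S, B6=E, B7=T, B7=F
uncovered (2 of 14): B3=F, B4=S
Answer: B3=F, B4=S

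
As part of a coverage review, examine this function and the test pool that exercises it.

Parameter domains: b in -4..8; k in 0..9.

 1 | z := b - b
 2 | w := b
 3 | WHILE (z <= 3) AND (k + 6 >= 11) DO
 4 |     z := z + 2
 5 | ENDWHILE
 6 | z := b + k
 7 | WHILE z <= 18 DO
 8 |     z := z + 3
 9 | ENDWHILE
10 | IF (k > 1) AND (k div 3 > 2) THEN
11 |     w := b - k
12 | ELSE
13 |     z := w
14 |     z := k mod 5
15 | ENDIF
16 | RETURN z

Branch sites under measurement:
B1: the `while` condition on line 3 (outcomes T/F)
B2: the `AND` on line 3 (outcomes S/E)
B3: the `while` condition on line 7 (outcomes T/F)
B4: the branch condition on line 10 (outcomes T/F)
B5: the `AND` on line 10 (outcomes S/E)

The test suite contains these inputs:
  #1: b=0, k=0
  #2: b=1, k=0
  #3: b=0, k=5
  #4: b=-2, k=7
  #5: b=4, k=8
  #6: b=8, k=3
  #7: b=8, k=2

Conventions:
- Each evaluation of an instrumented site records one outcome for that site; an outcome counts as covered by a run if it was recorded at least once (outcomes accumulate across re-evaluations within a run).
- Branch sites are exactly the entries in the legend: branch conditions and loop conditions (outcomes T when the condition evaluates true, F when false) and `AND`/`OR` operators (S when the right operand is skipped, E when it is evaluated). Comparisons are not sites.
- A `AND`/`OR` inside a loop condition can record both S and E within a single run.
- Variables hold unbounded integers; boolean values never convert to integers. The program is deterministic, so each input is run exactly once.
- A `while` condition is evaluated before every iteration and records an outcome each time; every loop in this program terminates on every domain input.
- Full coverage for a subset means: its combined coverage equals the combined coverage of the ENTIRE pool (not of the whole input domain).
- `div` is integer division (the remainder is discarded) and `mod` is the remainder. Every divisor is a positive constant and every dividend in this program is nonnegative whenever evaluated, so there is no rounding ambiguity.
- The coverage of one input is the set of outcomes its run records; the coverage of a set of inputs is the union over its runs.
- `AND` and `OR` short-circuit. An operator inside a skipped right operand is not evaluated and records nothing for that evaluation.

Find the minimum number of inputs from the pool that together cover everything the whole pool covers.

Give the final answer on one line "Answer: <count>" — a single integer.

input #1 (b=0, k=0): events B2->E, B1->F, B3->T, B3->T, B3->T, B3->T, B3->T, B3->T, B3->T, B3->F, B5->S, B4->F; covers B1=F, B2=E, B3=T, B3=F, B4=F, B5=S
input #2 (b=1, k=0): events B2->E, B1->F, B3->T, B3->T, B3->T, B3->T, B3->T, B3->T, B3->F, B5->S, B4->F; covers B1=F, B2=E, B3=T, B3=F, B4=F, B5=S
input #3 (b=0, k=5): events B2->E, B1->T, B2->E, B1->T, B2->S, B1->F, B3->T, B3->T, B3->T, B3->T, B3->T, B3->F, B5->E, B4->F; covers B1=T, B1=F, B2=S, B2=E, B3=T, B3=F, B4=F, B5=E
input #4 (b=-2, k=7): events B2->E, B1->T, B2->E, B1->T, B2->S, B1->F, B3->T, B3->T, B3->T, B3->T, B3->T, B3->F, B5->E, B4->F; covers B1=T, B1=F, B2=S, B2=E, B3=T, B3=F, B4=F, B5=E
input #5 (b=4, k=8): events B2->E, B1->T, B2->E, B1->T, B2->S, B1->F, B3->T, B3->T, B3->T, B3->F, B5->E, B4->F; covers B1=T, B1=F, B2=S, B2=E, B3=T, B3=F, B4=F, B5=E
input #6 (b=8, k=3): events B2->E, B1->F, B3->T, B3->T, B3->T, B3->F, B5->E, B4->F; covers B1=F, B2=E, B3=T, B3=F, B4=F, B5=E
input #7 (b=8, k=2): events B2->E, B1->F, B3->T, B3->T, B3->T, B3->F, B5->E, B4->F; covers B1=F, B2=E, B3=T, B3=F, B4=F, B5=E
together the pool reaches 9 outcomes: B1=T, B1=F, B2=S, B2=E, B3=T, B3=F, B4=F, B5=S, B5=E
every size-1 subset falls short of the 9 outcomes (best: 8/9)
inputs {1, 3} (size 2) cover everything; no size-2 subset with a lexicographically smaller index list covers all 9

Answer: 2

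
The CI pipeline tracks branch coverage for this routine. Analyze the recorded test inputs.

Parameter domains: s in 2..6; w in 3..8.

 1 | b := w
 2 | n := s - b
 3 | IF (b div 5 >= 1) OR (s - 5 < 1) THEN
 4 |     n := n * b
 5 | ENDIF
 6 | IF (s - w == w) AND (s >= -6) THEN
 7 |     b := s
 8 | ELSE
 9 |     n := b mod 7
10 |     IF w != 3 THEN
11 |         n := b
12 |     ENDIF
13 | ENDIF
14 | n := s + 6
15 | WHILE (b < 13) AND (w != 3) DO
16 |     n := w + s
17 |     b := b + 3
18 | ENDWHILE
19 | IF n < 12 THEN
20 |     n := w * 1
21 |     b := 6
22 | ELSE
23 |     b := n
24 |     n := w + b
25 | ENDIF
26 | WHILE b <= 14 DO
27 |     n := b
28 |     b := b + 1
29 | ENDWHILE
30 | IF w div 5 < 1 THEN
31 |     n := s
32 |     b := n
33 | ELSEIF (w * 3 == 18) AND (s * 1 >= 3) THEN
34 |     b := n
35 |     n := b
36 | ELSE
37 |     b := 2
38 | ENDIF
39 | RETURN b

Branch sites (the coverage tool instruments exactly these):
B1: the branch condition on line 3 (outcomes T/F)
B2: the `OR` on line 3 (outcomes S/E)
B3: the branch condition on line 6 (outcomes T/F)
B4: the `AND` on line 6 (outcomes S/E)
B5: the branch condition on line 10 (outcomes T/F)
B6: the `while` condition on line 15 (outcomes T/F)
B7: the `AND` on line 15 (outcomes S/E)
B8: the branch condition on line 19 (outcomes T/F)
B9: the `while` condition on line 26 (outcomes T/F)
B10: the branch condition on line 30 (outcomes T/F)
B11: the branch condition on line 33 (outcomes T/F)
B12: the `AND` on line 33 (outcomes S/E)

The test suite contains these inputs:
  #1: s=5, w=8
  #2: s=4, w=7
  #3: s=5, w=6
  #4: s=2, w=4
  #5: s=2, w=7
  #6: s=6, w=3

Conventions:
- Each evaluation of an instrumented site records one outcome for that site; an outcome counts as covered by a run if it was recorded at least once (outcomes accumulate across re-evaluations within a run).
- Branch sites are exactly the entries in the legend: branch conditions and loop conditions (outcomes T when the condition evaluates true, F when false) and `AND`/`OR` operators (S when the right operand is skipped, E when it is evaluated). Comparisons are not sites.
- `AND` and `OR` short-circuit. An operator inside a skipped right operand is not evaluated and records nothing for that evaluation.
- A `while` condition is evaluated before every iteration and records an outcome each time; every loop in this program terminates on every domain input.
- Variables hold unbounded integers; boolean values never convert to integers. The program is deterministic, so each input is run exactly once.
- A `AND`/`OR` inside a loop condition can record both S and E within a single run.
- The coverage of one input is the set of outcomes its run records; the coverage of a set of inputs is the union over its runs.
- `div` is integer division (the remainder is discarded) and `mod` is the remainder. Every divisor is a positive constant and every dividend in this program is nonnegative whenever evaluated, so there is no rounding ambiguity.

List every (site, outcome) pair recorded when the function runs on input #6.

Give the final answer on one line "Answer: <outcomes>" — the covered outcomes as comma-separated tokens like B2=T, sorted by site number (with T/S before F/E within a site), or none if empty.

Event log for input #6 (s=6, w=3):
  B2->E, B1->F, B4->E, B3->T, B7->E, B6->F, B8->F, B9->T, B9->T, B9->T
  B9->F, B10->T
collecting distinct outcomes: B1=F, B2=E, B3=T, B4=E, B6=F, B7=E, B8=F, B9=T, B9=F, B10=T

Answer: B1=F, B2=E, B3=T, B4=E, B6=F, B7=E, B8=F, B9=T, B9=F, B10=T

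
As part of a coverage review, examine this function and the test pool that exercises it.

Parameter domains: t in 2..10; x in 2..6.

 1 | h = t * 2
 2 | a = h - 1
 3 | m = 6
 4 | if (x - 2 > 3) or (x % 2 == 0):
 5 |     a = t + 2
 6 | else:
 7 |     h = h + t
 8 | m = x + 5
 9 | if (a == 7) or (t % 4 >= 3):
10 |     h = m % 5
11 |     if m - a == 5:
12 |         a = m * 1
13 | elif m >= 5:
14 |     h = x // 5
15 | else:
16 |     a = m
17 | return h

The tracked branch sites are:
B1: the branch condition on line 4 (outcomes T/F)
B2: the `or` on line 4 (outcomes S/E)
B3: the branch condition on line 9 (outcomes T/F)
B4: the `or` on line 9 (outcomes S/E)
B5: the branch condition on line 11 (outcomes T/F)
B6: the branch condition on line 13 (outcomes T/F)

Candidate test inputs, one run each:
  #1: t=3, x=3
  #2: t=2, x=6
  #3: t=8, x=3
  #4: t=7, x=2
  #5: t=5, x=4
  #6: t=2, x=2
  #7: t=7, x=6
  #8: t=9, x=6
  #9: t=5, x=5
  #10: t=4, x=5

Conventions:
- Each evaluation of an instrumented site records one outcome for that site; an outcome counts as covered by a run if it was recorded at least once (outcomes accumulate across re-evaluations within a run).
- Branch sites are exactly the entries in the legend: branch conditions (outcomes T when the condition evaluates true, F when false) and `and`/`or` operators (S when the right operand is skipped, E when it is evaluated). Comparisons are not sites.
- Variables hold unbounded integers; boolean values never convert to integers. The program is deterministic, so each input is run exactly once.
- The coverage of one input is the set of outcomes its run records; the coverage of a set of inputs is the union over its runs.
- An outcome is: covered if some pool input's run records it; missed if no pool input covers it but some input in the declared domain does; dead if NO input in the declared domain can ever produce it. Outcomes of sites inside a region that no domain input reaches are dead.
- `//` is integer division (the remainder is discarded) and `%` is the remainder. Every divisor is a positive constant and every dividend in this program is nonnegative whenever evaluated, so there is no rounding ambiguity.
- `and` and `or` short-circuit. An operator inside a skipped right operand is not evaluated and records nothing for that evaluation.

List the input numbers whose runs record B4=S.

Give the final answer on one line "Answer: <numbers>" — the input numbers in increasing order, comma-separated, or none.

input #1 (t=3, x=3): does not produce B4=S
input #2 (t=2, x=6): does not produce B4=S
input #3 (t=8, x=3): does not produce B4=S
input #4 (t=7, x=2): does not produce B4=S
input #5 (t=5, x=4): produces B4=S
input #6 (t=2, x=2): does not produce B4=S
input #7 (t=7, x=6): does not produce B4=S
input #8 (t=9, x=6): does not produce B4=S
input #9 (t=5, x=5): does not produce B4=S
input #10 (t=4, x=5): produces B4=S

Answer: 5, 10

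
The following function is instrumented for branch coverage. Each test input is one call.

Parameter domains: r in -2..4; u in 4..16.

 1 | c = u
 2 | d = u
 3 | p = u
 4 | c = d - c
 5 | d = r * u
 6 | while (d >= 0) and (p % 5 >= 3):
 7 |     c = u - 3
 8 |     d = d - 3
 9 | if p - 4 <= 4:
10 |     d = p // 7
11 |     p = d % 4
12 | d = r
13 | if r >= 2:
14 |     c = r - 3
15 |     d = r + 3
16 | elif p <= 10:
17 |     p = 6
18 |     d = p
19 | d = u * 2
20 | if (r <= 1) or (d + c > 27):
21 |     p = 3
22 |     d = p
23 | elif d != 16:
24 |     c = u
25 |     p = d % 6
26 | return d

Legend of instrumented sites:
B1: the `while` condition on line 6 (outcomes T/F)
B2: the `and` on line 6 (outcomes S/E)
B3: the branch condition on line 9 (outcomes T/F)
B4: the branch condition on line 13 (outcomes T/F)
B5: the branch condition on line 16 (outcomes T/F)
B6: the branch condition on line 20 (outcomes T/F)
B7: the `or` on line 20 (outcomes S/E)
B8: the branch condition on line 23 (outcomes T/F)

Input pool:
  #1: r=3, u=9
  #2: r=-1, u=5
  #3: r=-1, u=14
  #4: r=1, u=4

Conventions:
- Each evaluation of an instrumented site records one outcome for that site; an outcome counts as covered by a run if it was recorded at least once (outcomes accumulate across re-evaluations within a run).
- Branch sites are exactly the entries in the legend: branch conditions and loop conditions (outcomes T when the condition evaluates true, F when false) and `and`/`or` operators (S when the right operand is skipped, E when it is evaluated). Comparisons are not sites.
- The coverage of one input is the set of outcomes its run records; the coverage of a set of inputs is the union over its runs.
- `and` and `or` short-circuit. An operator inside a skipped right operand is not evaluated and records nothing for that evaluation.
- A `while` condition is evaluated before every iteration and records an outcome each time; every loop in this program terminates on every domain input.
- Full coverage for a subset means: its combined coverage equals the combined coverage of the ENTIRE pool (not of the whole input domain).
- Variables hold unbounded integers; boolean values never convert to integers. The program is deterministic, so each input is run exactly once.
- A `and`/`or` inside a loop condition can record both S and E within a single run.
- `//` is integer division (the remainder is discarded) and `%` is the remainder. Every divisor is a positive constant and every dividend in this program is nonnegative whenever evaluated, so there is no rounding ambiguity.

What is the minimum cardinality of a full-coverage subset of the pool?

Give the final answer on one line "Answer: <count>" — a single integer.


input #1 (r=3, u=9): events B2->E, B1->T, B2->E, B1->T, B2->E, B1->T, B2->E, B1->T, B2->E, B1->T, B2->E, B1->T, B2->E, B1->T, ...; covers B1=T, B1=F, B2=S, B2=E, B3=F, B4=T, B6=F, B7=E, B8=T
input #2 (r=-1, u=5): events B2->S, B1->F, B3->T, B4->F, B5->T, B7->S, B6->T; covers B1=F, B2=S, B3=T, B4=F, B5=T, B6=T, B7=S
input #3 (r=-1, u=14): events B2->S, B1->F, B3->F, B4->F, B5->F, B7->S, B6->T; covers B1=F, B2=S, B3=F, B4=F, B5=F, B6=T, B7=S
input #4 (r=1, u=4): events B2->E, B1->T, B2->E, B1->T, B2->S, B1->F, B3->T, B4->F, B5->T, B7->S, B6->T; covers B1=T, B1=F, B2=S, B2=E, B3=T, B4=F, B5=T, B6=T, B7=S
pool-wide coverage (15 outcomes): B1=T, B1=F, B2=S, B2=E, B3=T, B3=F, B4=T, B4=F, B5=T, B5=F, B6=T, B6=F, B7=S, B7=E, B8=T
size 1 is not enough: best union over all size-1 subsets is 9/15
size 2 is not enough: best union over all size-2 subsets is 14/15
at size 3, {1, 2, 3} reaches all 15 outcomes; every lexicographically earlier size-3 subset fails
Answer: 3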